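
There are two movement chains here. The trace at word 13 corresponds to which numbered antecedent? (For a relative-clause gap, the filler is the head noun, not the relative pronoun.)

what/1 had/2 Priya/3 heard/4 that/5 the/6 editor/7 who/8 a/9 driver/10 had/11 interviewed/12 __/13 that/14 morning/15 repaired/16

7

The marked gap is inside the relative clause, the direct object of "interviewed".
Its filler is the head noun "editor" (via "who"), at word 7.
(The other dependency links word 1 to a gap after word 16.)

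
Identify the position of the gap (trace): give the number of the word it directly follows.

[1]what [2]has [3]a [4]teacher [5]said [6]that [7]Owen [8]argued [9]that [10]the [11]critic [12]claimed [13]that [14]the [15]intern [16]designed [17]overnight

16

The displaced element is "what" (word 1).
It is linked across 3 clause boundaries (that → that → that).
It functions as the direct object of "designed", so the gap sits immediately after word 16 ("designed").
Base order: A teacher has said that Owen argued that the critic claimed that the intern designed what overnight.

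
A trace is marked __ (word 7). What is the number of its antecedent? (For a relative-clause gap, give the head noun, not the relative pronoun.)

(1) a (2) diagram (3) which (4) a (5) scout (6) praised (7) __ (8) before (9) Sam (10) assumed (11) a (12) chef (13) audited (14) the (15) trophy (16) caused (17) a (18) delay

The gap at 7 is the object of "praised", inside a relative clause.
The relative pronoun is "which" (word 3); it is bound by the head noun immediately before it.
Its filler is the head noun "diagram", at word 2.

2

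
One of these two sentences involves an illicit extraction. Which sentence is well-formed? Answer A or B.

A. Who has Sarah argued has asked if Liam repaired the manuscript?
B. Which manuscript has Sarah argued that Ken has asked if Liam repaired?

A

In B, the wh-phrase is extracted from inside a wh-island (introduced by "if"), which blocks movement.
In A, the extraction path crosses only that-complement boundaries, which are transparent.
So A is grammatical.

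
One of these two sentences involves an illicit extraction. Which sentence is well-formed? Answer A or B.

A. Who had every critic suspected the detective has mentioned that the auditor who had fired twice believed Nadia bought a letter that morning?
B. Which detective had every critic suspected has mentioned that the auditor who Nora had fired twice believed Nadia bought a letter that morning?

In A, the wh-phrase is extracted from inside a complex-NP island (relative clause) (introduced by "who"), which blocks movement.
In B, the extraction path crosses only that-complement boundaries, which are transparent.
So B is grammatical.

B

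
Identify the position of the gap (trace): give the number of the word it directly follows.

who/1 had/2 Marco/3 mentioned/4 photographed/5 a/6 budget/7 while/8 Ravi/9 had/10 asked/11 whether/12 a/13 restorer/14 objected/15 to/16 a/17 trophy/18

4

The displaced element is "who" (word 1).
It is linked across 1 clause boundary (Ø).
It functions as the subject of "photographed", so the gap sits immediately after word 4 ("mentioned").
Base order: Marco had mentioned that who photographed a budget while Ravi had asked whether a restorer objected to a trophy.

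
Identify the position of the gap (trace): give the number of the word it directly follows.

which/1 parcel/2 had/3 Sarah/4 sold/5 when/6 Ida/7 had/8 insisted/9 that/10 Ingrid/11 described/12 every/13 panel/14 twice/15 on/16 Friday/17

The displaced element is "which parcel" (word 2).
It functions as the direct object of "sold", so the gap sits immediately after word 5 ("sold").
Base order: Sarah had sold which parcel when Ida had insisted that Ingrid described every panel twice on Friday.

5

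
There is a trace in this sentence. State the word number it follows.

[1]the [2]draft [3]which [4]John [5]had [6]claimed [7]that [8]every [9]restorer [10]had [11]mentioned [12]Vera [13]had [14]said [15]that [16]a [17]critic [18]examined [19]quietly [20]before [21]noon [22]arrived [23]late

18

The displaced element is "the draft" (word 2).
It is linked across 3 clause boundaries (that → Ø → that).
It functions as the direct object of "examined", so the gap sits immediately after word 18 ("examined").
Base order: John had claimed that every restorer had mentioned Vera had said that a critic examined the draft quietly before noon.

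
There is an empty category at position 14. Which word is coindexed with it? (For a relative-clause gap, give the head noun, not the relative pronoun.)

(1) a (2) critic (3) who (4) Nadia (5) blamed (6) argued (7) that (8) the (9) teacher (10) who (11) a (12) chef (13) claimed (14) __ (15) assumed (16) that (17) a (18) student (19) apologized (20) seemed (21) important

The gap at 14 is the subject of "assumed", inside a relative clause.
The relative pronoun is "who" (word 10); it is bound by the head noun immediately before it.
Its filler is the head noun "teacher", at word 9.

9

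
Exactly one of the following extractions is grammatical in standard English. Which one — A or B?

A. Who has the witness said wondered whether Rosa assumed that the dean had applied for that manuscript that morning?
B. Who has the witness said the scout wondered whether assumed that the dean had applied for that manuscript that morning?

A

In B, the wh-phrase is extracted from inside a wh-island (introduced by "whether"), which blocks movement.
In A, the extraction path crosses only that-complement boundaries, which are transparent.
So A is grammatical.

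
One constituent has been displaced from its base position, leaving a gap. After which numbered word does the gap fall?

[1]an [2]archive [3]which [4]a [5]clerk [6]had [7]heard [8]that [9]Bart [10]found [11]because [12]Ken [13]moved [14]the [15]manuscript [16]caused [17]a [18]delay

The displaced element is "an archive" (word 2).
It is linked across 1 clause boundary (that).
It functions as the direct object of "found", so the gap sits immediately after word 10 ("found").
Base order: A clerk had heard that Bart found an archive because Ken moved the manuscript.

10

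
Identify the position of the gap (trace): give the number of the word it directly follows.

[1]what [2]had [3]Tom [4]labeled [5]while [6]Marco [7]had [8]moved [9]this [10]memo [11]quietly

The displaced element is "what" (word 1).
It functions as the direct object of "labeled", so the gap sits immediately after word 4 ("labeled").
Base order: Tom had labeled what while Marco had moved this memo quietly.

4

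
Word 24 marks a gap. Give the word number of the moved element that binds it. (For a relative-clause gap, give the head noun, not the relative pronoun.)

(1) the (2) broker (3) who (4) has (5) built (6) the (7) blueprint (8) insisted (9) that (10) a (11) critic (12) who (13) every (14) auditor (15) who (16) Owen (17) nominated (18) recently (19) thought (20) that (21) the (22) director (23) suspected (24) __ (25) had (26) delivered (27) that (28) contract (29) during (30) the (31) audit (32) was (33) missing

11

The gap at 24 is the subject of "delivered", inside a relative clause.
The relative pronoun is "who" (word 12); it is bound by the head noun immediately before it.
Its filler is the head noun "critic", at word 11.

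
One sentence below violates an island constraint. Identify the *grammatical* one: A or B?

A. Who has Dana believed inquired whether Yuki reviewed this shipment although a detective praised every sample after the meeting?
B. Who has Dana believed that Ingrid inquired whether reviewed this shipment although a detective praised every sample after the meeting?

A

In B, the wh-phrase is extracted from inside a wh-island (introduced by "whether"), which blocks movement.
In A, the extraction path crosses only that-complement boundaries, which are transparent.
So A is grammatical.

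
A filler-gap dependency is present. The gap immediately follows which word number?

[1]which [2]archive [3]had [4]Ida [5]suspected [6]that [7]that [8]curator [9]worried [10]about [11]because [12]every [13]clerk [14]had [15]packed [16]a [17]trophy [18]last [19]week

The displaced element is "which archive" (word 2).
It is linked across 1 clause boundary (that).
It functions as the object of the preposition "about" of "worried", so the gap sits immediately after word 10 ("about").
Base order: Ida had suspected that that curator worried about which archive because every clerk had packed a trophy last week.

10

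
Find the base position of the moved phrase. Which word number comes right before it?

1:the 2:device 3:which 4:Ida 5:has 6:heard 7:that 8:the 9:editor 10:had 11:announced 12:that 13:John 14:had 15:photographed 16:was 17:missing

15

The displaced element is "the device" (word 2).
It is linked across 2 clause boundaries (that → that).
It functions as the direct object of "photographed", so the gap sits immediately after word 15 ("photographed").
Base order: Ida has heard that the editor had announced that John had photographed the device.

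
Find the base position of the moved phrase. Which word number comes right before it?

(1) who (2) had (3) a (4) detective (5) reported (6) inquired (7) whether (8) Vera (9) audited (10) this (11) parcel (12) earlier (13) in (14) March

5

The displaced element is "who" (word 1).
It is linked across 1 clause boundary (Ø).
It functions as the subject of "inquired", so the gap sits immediately after word 5 ("reported").
Base order: A detective had reported that who inquired whether Vera audited this parcel earlier in March.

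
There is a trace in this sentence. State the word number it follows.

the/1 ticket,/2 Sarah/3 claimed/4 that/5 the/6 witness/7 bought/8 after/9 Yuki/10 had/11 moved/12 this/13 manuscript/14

8

The displaced element is "the ticket" (word 2).
It is linked across 1 clause boundary (that).
It functions as the direct object of "bought", so the gap sits immediately after word 8 ("bought").
Base order: Sarah claimed that the witness bought the ticket after Yuki had moved this manuscript.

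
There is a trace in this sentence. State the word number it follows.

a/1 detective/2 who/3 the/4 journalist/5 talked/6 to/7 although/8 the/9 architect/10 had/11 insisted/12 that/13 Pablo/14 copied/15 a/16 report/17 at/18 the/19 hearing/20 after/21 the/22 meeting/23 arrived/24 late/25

The displaced element is "a detective" (word 2).
It functions as the object of the preposition "to" of "talked", so the gap sits immediately after word 7 ("to").
Base order: The journalist talked to a detective although the architect had insisted that Pablo copied a report at the hearing after the meeting.

7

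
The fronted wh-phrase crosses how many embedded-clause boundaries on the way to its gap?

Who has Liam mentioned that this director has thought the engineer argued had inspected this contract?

"who" is extracted from the subject of "inspected".
Boundaries crossed, outermost first: [that], [Ø], [Ø] — 3 in total.

3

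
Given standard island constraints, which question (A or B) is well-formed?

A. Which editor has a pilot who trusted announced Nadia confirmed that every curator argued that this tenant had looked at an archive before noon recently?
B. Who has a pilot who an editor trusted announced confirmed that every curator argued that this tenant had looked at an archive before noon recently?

In A, the wh-phrase is extracted from inside a complex-NP island (relative clause) (introduced by "who"), which blocks movement.
In B, the extraction path crosses only that-complement boundaries, which are transparent.
So B is grammatical.

B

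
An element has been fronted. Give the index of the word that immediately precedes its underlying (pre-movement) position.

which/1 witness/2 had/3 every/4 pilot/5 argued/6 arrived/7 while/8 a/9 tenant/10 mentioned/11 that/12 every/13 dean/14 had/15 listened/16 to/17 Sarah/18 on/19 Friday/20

6

The displaced element is "which witness" (word 2).
It is linked across 1 clause boundary (Ø).
It functions as the subject of "arrived", so the gap sits immediately after word 6 ("argued").
Base order: Every pilot had argued that which witness arrived while a tenant mentioned that every dean had listened to Sarah on Friday.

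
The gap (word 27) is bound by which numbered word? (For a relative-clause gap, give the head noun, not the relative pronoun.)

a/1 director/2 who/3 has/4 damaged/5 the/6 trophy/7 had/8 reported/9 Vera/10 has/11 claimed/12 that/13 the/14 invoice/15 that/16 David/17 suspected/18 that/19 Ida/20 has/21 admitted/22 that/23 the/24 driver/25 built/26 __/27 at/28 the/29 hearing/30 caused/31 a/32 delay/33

The gap at 27 is the object of "built", inside a relative clause.
The relative pronoun is "that" (word 16); it is bound by the head noun immediately before it.
Its filler is the head noun "invoice", at word 15.

15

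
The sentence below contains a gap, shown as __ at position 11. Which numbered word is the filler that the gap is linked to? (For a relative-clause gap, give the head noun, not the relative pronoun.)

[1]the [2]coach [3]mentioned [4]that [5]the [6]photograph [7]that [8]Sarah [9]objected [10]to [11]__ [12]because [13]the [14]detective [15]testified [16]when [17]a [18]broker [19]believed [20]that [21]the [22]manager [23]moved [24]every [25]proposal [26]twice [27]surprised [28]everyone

6

The gap at 11 is the prepositional object of "objected", inside a relative clause.
The relative pronoun is "that" (word 7); it is bound by the head noun immediately before it.
Its filler is the head noun "photograph", at word 6.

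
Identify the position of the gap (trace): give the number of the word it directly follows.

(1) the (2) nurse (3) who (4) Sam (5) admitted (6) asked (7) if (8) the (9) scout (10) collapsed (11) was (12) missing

The displaced element is "the nurse" (word 2).
It is linked across 1 clause boundary (Ø).
It functions as the subject of "asked", so the gap sits immediately after word 5 ("admitted").
Base order: Sam admitted that the nurse asked if the scout collapsed.

5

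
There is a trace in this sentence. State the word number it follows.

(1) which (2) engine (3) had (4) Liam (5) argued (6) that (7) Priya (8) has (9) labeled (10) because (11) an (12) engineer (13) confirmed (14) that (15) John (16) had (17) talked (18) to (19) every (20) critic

9

The displaced element is "which engine" (word 2).
It is linked across 1 clause boundary (that).
It functions as the direct object of "labeled", so the gap sits immediately after word 9 ("labeled").
Base order: Liam had argued that Priya has labeled which engine because an engineer confirmed that John had talked to every critic.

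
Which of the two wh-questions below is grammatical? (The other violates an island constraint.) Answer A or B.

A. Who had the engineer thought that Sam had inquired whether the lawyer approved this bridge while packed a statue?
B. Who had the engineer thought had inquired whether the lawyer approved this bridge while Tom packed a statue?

B

In A, the wh-phrase is extracted from inside a wh-island (introduced by "whether"), which blocks movement.
In B, the extraction path crosses only that-complement boundaries, which are transparent.
So B is grammatical.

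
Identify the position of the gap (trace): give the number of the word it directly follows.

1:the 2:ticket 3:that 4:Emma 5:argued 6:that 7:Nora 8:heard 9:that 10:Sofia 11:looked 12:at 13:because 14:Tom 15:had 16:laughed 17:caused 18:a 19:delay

12

The displaced element is "the ticket" (word 2).
It is linked across 2 clause boundaries (that → that).
It functions as the object of the preposition "at" of "looked", so the gap sits immediately after word 12 ("at").
Base order: Emma argued that Nora heard that Sofia looked at the ticket because Tom had laughed.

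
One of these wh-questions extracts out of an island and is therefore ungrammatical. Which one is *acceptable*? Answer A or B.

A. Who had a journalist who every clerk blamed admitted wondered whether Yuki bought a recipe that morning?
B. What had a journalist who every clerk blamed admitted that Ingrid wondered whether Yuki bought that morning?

A

In B, the wh-phrase is extracted from inside a wh-island (introduced by "whether"), which blocks movement.
In A, the extraction path crosses only that-complement boundaries, which are transparent.
So A is grammatical.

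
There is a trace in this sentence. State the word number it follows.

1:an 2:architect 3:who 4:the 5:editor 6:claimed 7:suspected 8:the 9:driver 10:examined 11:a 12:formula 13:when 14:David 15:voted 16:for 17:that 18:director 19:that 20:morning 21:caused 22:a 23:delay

The displaced element is "an architect" (word 2).
It is linked across 1 clause boundary (Ø).
It functions as the subject of "suspected", so the gap sits immediately after word 6 ("claimed").
Base order: The editor claimed an architect suspected the driver examined a formula when David voted for that director that morning.

6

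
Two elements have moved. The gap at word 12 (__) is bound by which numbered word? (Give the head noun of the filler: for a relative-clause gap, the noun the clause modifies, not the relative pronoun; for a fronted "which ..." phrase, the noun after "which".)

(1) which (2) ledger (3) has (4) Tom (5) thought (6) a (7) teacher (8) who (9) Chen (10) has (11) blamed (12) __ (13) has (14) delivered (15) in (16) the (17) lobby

The marked gap is inside the relative clause, the direct object of "blamed".
Its filler is the head noun "teacher" (via "who"), at word 7.
(The other dependency links word 2 to a gap after word 14.)

7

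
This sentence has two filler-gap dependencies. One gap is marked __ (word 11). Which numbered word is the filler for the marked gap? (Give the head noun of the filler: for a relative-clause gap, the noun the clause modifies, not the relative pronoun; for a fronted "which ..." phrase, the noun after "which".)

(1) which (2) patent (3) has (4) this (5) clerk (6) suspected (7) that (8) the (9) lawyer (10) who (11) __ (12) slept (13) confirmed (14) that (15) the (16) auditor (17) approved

The marked gap is inside the relative clause, the subject of "slept".
Its filler is the head noun "lawyer" (via "who"), at word 9.
(The other dependency links word 2 to a gap after word 17.)

9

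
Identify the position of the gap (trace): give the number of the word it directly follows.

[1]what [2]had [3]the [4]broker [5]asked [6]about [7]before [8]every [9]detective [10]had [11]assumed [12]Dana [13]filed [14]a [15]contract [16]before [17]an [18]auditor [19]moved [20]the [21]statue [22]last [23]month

The displaced element is "what" (word 1).
It functions as the object of the preposition "about" of "asked", so the gap sits immediately after word 6 ("about").
Base order: The broker had asked about what before every detective had assumed Dana filed a contract before an auditor moved the statue last month.

6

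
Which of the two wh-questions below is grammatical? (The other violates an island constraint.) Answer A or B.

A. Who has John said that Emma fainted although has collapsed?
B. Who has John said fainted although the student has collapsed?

B

In A, the wh-phrase is extracted from inside an adjunct island (introduced by "although"), which blocks movement.
In B, the extraction path crosses only that-complement boundaries, which are transparent.
So B is grammatical.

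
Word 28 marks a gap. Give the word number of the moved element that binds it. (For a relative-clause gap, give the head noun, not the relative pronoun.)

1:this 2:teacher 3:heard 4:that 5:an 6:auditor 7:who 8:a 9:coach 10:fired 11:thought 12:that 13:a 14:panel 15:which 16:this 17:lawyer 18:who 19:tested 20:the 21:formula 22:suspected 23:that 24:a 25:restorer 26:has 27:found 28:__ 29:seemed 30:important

14

The gap at 28 is the object of "found", inside a relative clause.
The relative pronoun is "which" (word 15); it is bound by the head noun immediately before it.
Its filler is the head noun "panel", at word 14.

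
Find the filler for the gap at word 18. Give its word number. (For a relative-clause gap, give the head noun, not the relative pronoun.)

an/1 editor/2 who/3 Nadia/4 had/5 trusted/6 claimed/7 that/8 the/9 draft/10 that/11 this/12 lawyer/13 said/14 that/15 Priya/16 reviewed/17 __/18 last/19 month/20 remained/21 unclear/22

The gap at 18 is the object of "reviewed", inside a relative clause.
The relative pronoun is "that" (word 11); it is bound by the head noun immediately before it.
Its filler is the head noun "draft", at word 10.

10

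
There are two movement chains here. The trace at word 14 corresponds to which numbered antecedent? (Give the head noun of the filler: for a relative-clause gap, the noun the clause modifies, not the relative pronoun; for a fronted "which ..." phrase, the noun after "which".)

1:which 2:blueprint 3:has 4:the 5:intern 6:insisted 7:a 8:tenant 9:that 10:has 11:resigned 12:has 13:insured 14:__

2

The marked gap is the direct object of "insured".
Its filler is the fronted wh-phrase "which blueprint", at word 2.
(The other dependency links word 8 to a gap after word 9.)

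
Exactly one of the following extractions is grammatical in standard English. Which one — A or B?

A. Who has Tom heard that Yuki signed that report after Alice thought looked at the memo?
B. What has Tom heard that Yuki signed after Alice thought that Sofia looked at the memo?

In A, the wh-phrase is extracted from inside an adjunct island (introduced by "after"), which blocks movement.
In B, the extraction path crosses only that-complement boundaries, which are transparent.
So B is grammatical.

B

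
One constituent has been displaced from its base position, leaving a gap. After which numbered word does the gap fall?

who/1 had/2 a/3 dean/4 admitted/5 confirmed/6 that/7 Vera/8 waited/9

The displaced element is "who" (word 1).
It is linked across 1 clause boundary (Ø).
It functions as the subject of "confirmed", so the gap sits immediately after word 5 ("admitted").
Base order: A dean had admitted that who confirmed that Vera waited.

5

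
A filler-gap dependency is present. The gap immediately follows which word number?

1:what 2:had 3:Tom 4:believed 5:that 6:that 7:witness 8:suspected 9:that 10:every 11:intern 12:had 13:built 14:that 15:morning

The displaced element is "what" (word 1).
It is linked across 2 clause boundaries (that → that).
It functions as the direct object of "built", so the gap sits immediately after word 13 ("built").
Base order: Tom had believed that that witness suspected that every intern had built what that morning.

13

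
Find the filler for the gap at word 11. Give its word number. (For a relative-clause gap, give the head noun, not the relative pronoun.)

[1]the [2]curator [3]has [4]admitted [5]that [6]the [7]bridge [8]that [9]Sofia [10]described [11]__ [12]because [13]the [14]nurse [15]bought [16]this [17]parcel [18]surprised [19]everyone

7

The gap at 11 is the object of "described", inside a relative clause.
The relative pronoun is "that" (word 8); it is bound by the head noun immediately before it.
Its filler is the head noun "bridge", at word 7.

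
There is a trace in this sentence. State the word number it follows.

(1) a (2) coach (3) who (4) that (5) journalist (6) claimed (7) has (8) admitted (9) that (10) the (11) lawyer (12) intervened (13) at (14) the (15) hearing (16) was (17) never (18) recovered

The displaced element is "a coach" (word 2).
It is linked across 1 clause boundary (Ø).
It functions as the subject of "admitted", so the gap sits immediately after word 6 ("claimed").
Base order: That journalist claimed a coach has admitted that the lawyer intervened at the hearing.

6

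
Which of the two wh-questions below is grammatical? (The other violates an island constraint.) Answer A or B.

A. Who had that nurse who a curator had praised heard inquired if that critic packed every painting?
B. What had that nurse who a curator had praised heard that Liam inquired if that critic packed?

A

In B, the wh-phrase is extracted from inside a wh-island (introduced by "if"), which blocks movement.
In A, the extraction path crosses only that-complement boundaries, which are transparent.
So A is grammatical.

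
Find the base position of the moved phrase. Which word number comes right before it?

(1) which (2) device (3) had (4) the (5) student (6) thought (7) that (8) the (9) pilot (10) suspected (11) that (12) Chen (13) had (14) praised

The displaced element is "which device" (word 2).
It is linked across 2 clause boundaries (that → that).
It functions as the direct object of "praised", so the gap sits immediately after word 14 ("praised").
Base order: The student had thought that the pilot suspected that Chen had praised which device.

14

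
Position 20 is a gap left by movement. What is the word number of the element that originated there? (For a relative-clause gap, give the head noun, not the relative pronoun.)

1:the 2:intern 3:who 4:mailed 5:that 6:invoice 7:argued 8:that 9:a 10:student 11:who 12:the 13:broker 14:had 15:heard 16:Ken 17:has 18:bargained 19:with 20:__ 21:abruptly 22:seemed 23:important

10

The gap at 20 is the prepositional object of "bargained", inside a relative clause.
The relative pronoun is "who" (word 11); it is bound by the head noun immediately before it.
Its filler is the head noun "student", at word 10.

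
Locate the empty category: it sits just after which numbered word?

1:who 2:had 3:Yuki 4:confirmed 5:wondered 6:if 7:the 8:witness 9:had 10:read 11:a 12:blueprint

4

The displaced element is "who" (word 1).
It is linked across 1 clause boundary (Ø).
It functions as the subject of "wondered", so the gap sits immediately after word 4 ("confirmed").
Base order: Yuki had confirmed who wondered if the witness had read a blueprint.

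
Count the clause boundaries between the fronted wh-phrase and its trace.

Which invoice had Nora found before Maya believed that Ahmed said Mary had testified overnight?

"which invoice" originates inside the matrix clause — no clause boundary is crossed.

0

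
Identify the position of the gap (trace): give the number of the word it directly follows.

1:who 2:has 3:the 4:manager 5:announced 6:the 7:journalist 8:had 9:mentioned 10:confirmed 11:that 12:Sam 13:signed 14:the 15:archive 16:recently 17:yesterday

The displaced element is "who" (word 1).
It is linked across 2 clause boundaries (Ø → Ø).
It functions as the subject of "confirmed", so the gap sits immediately after word 9 ("mentioned").
Base order: The manager has announced the journalist had mentioned that who confirmed that Sam signed the archive recently yesterday.

9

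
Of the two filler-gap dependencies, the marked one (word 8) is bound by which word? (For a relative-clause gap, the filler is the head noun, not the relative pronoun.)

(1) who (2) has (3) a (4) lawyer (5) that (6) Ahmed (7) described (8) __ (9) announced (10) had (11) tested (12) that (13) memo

4

The marked gap is inside the relative clause, the direct object of "described".
Its filler is the head noun "lawyer" (via "that"), at word 4.
(The other dependency links word 1 to a gap after word 9.)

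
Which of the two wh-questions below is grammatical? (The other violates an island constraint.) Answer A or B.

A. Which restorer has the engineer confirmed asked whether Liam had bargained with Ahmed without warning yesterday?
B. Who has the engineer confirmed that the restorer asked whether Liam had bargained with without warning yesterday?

In B, the wh-phrase is extracted from inside a wh-island (introduced by "whether"), which blocks movement.
In A, the extraction path crosses only that-complement boundaries, which are transparent.
So A is grammatical.

A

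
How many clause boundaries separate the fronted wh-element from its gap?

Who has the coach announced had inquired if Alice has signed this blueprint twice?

1

"who" is extracted from the subject of "inquired".
Boundaries crossed, outermost first: [Ø] — 1 in total.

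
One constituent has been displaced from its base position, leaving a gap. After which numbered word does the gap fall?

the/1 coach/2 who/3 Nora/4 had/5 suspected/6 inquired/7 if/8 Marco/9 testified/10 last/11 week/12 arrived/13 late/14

6

The displaced element is "the coach" (word 2).
It is linked across 1 clause boundary (Ø).
It functions as the subject of "inquired", so the gap sits immediately after word 6 ("suspected").
Base order: Nora had suspected that the coach inquired if Marco testified last week.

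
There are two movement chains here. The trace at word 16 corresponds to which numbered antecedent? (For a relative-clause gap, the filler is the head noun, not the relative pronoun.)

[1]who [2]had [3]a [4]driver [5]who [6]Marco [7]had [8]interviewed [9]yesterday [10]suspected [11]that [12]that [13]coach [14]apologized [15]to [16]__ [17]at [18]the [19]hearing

1

The marked gap is the object of the preposition "to" of "apologized".
Its filler is the fronted wh-phrase "who", at word 1.
(The other dependency links word 4 to a gap after word 8.)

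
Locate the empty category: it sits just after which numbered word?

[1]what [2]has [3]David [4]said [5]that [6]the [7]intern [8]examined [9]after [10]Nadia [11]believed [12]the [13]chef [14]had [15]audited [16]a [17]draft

The displaced element is "what" (word 1).
It is linked across 1 clause boundary (that).
It functions as the direct object of "examined", so the gap sits immediately after word 8 ("examined").
Base order: David has said that the intern examined what after Nadia believed the chef had audited a draft.

8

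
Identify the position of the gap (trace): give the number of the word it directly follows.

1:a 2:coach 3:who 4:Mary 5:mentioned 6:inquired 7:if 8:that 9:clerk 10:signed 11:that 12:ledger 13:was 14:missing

5

The displaced element is "a coach" (word 2).
It is linked across 1 clause boundary (Ø).
It functions as the subject of "inquired", so the gap sits immediately after word 5 ("mentioned").
Base order: Mary mentioned that a coach inquired if that clerk signed that ledger.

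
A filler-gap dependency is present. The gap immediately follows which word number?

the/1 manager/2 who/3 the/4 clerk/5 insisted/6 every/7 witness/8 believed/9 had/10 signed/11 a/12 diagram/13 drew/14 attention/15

The displaced element is "the manager" (word 2).
It is linked across 2 clause boundaries (Ø → Ø).
It functions as the subject of "signed", so the gap sits immediately after word 9 ("believed").
Base order: The clerk insisted every witness believed the manager had signed a diagram.

9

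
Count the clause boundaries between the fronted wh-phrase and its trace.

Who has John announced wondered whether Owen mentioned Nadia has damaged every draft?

1

"who" is extracted from the subject of "wondered".
Boundaries crossed, outermost first: [Ø] — 1 in total.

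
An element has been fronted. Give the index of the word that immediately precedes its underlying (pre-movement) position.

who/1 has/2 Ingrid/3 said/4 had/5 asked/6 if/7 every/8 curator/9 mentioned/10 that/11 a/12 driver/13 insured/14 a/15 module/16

4

The displaced element is "who" (word 1).
It is linked across 1 clause boundary (Ø).
It functions as the subject of "asked", so the gap sits immediately after word 4 ("said").
Base order: Ingrid has said that who had asked if every curator mentioned that a driver insured a module.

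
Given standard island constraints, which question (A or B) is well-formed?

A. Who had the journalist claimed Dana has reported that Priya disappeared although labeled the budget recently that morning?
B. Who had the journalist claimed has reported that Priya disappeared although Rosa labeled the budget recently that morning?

B

In A, the wh-phrase is extracted from inside an adjunct island (introduced by "although"), which blocks movement.
In B, the extraction path crosses only that-complement boundaries, which are transparent.
So B is grammatical.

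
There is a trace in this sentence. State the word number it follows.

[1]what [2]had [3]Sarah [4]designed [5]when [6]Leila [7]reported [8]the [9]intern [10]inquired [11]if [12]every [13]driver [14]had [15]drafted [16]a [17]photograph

The displaced element is "what" (word 1).
It functions as the direct object of "designed", so the gap sits immediately after word 4 ("designed").
Base order: Sarah had designed what when Leila reported the intern inquired if every driver had drafted a photograph.

4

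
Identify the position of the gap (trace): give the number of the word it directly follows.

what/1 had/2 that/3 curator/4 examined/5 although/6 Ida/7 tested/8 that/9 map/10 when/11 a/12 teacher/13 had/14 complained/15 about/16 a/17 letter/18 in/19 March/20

5

The displaced element is "what" (word 1).
It functions as the direct object of "examined", so the gap sits immediately after word 5 ("examined").
Base order: That curator had examined what although Ida tested that map when a teacher had complained about a letter in March.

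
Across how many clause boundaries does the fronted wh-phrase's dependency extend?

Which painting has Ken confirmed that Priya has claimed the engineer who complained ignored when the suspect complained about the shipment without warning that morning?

"which painting" is extracted from the object of "ignored".
Boundaries crossed, outermost first: [that], [Ø] — 2 in total.

2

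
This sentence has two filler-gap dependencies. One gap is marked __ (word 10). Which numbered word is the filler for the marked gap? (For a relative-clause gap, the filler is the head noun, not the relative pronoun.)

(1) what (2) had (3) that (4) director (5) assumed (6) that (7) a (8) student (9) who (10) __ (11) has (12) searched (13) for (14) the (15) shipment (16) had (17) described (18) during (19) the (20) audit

The marked gap is inside the relative clause, the subject of "searched".
Its filler is the head noun "student" (via "who"), at word 8.
(The other dependency links word 1 to a gap after word 17.)

8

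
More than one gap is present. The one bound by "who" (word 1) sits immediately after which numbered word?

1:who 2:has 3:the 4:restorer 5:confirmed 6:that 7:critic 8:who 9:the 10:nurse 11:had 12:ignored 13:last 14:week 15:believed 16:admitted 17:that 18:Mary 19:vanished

15

The displaced element is "who" (word 1).
It is linked across 2 clause boundaries (Ø → Ø).
It functions as the subject of "admitted", so the gap sits immediately after word 15 ("believed").
Base order: The restorer has confirmed that critic who the nurse had ignored last week believed that who admitted that Mary vanished.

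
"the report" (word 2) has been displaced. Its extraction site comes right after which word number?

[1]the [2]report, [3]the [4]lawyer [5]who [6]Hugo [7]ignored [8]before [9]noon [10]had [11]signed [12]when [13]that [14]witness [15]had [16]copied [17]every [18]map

11

The displaced element is "the report" (word 2).
It functions as the direct object of "signed", so the gap sits immediately after word 11 ("signed").
Base order: The lawyer who Hugo ignored before noon had signed the report when that witness had copied every map.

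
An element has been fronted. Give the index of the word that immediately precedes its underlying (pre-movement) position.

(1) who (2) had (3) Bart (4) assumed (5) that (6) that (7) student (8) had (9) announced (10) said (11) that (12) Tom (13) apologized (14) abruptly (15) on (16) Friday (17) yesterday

The displaced element is "who" (word 1).
It is linked across 2 clause boundaries (that → Ø).
It functions as the subject of "said", so the gap sits immediately after word 9 ("announced").
Base order: Bart had assumed that that student had announced that who said that Tom apologized abruptly on Friday yesterday.

9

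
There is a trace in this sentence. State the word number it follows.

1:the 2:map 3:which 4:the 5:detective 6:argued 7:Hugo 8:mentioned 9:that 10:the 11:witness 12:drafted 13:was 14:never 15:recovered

12

The displaced element is "the map" (word 2).
It is linked across 2 clause boundaries (Ø → that).
It functions as the direct object of "drafted", so the gap sits immediately after word 12 ("drafted").
Base order: The detective argued Hugo mentioned that the witness drafted the map.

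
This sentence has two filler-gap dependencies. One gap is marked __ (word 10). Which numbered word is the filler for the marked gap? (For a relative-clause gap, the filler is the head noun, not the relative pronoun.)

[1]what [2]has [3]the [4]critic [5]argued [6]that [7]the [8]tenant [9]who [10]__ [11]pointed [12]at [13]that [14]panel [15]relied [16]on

The marked gap is inside the relative clause, the subject of "pointed".
Its filler is the head noun "tenant" (via "who"), at word 8.
(The other dependency links word 1 to a gap after word 16.)

8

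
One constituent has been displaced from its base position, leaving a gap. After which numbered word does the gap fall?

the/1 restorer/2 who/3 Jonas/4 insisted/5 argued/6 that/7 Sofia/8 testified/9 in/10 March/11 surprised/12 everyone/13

5

The displaced element is "the restorer" (word 2).
It is linked across 1 clause boundary (Ø).
It functions as the subject of "argued", so the gap sits immediately after word 5 ("insisted").
Base order: Jonas insisted the restorer argued that Sofia testified in March.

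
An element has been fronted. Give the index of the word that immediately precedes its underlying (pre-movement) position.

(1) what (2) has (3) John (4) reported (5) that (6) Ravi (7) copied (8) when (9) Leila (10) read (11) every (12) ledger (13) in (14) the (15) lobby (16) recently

The displaced element is "what" (word 1).
It is linked across 1 clause boundary (that).
It functions as the direct object of "copied", so the gap sits immediately after word 7 ("copied").
Base order: John has reported that Ravi copied what when Leila read every ledger in the lobby recently.

7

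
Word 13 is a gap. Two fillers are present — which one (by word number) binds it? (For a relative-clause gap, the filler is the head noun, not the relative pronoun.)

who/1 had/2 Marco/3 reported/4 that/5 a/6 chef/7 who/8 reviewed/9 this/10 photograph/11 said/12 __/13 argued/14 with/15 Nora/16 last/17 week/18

1

The marked gap is the subject of "argued".
Its filler is the fronted wh-phrase "who", at word 1.
(The other dependency links word 7 to a gap after word 8.)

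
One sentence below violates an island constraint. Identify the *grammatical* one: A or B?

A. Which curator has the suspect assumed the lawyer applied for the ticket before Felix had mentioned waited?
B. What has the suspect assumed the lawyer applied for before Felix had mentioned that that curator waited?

B

In A, the wh-phrase is extracted from inside an adjunct island (introduced by "before"), which blocks movement.
In B, the extraction path crosses only that-complement boundaries, which are transparent.
So B is grammatical.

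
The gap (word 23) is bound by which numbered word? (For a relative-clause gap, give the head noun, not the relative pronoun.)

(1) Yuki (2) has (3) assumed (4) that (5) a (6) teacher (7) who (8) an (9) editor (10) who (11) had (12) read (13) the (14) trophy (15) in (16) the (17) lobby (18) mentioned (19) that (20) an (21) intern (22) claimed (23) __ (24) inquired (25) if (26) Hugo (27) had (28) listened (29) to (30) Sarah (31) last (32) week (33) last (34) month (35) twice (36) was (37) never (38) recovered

The gap at 23 is the subject of "inquired", inside a relative clause.
The relative pronoun is "who" (word 7); it is bound by the head noun immediately before it.
Its filler is the head noun "teacher", at word 6.

6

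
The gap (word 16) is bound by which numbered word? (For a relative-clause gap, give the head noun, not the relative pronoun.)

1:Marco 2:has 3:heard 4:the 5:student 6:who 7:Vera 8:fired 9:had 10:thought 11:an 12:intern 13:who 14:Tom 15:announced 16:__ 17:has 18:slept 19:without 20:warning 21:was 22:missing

The gap at 16 is the subject of "slept", inside a relative clause.
The relative pronoun is "who" (word 13); it is bound by the head noun immediately before it.
Its filler is the head noun "intern", at word 12.

12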